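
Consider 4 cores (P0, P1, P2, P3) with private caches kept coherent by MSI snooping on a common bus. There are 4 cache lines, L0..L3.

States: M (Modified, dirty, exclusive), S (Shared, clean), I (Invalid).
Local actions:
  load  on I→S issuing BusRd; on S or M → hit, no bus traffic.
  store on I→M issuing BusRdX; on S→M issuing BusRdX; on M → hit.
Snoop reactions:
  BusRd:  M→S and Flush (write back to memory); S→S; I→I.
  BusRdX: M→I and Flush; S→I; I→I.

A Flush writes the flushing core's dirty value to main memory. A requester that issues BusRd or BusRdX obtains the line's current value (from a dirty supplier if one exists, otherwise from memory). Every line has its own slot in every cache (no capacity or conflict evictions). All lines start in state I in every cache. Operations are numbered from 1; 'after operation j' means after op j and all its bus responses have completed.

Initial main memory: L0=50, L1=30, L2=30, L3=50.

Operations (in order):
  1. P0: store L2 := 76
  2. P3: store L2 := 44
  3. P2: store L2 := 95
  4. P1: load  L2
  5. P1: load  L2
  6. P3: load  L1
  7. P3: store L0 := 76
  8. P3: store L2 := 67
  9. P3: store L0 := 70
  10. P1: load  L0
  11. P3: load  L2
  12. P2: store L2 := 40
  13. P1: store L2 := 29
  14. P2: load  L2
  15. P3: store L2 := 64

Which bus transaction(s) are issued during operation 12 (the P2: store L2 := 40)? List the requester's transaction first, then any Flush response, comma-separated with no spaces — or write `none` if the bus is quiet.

bus = BusRdX,Flush

1. P0: store L2 := 76  bus=[BusRdX]  L2: P0=M P1=I P2=I P3=I  mem[L2]=30
2. P3: store L2 := 44  bus=[BusRdX,Flush]  L2: P0=I P1=I P2=I P3=M  mem[L2]=76
3. P2: store L2 := 95  bus=[BusRdX,Flush]  L2: P0=I P1=I P2=M P3=I  mem[L2]=44
4. P1: load  L2  bus=[BusRd,Flush]  L2: P0=I P1=S P2=S P3=I  mem[L2]=95
5. P1: load  L2  bus=[-]  L2: P0=I P1=S P2=S P3=I  mem[L2]=95
6. P3: load  L1  bus=[BusRd]  L1: P0=I P1=I P2=I P3=S  mem[L1]=30
7. P3: store L0 := 76  bus=[BusRdX]  L0: P0=I P1=I P2=I P3=M  mem[L0]=50
8. P3: store L2 := 67  bus=[BusRdX]  L2: P0=I P1=I P2=I P3=M  mem[L2]=95
9. P3: store L0 := 70  bus=[-]  L0: P0=I P1=I P2=I P3=M  mem[L0]=50
10. P1: load  L0  bus=[BusRd,Flush]  L0: P0=I P1=S P2=I P3=S  mem[L0]=70
11. P3: load  L2  bus=[-]  L2: P0=I P1=I P2=I P3=M  mem[L2]=95
12. P2: store L2 := 40  bus=[BusRdX,Flush]  L2: P0=I P1=I P2=M P3=I  mem[L2]=67
13. P1: store L2 := 29  bus=[BusRdX,Flush]  L2: P0=I P1=M P2=I P3=I  mem[L2]=40
14. P2: load  L2  bus=[BusRd,Flush]  L2: P0=I P1=S P2=S P3=I  mem[L2]=29
15. P3: store L2 := 64  bus=[BusRdX]  L2: P0=I P1=I P2=I P3=M  mem[L2]=29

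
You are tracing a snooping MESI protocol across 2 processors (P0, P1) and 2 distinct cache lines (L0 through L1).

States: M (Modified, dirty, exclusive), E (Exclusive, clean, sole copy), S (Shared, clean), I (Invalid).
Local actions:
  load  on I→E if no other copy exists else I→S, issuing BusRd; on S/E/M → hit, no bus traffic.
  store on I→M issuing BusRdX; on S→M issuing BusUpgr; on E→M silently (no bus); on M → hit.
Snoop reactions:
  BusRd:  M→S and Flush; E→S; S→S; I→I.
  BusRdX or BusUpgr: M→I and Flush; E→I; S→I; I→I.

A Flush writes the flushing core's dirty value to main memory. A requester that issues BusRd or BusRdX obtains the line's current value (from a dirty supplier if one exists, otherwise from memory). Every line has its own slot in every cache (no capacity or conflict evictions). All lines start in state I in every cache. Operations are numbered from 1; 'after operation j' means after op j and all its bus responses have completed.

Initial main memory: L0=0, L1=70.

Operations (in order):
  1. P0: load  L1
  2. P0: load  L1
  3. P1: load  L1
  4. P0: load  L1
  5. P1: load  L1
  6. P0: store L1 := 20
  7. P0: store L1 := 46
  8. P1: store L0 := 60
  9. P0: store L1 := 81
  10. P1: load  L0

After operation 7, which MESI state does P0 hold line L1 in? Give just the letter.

  op1 P0: load  L1 → E/I on L1; bus BusRd; mem=70
  op2 P0: load  L1 → E/I on L1; bus (none); mem=70
  op3 P1: load  L1 → S/S on L1; bus BusRd; mem=70
  op4 P0: load  L1 → S/S on L1; bus (none); mem=70
  op5 P1: load  L1 → S/S on L1; bus (none); mem=70
  op6 P0: store L1 := 20 → M/I on L1; bus BusUpgr; mem=70
  op7 P0: store L1 := 46 → M/I on L1; bus (none); mem=70
  op8 P1: store L0 := 60 → I/M on L0; bus BusRdX; mem=0
  op9 P0: store L1 := 81 → M/I on L1; bus (none); mem=70
  op10 P1: load  L0 → I/M on L0; bus (none); mem=0

state = M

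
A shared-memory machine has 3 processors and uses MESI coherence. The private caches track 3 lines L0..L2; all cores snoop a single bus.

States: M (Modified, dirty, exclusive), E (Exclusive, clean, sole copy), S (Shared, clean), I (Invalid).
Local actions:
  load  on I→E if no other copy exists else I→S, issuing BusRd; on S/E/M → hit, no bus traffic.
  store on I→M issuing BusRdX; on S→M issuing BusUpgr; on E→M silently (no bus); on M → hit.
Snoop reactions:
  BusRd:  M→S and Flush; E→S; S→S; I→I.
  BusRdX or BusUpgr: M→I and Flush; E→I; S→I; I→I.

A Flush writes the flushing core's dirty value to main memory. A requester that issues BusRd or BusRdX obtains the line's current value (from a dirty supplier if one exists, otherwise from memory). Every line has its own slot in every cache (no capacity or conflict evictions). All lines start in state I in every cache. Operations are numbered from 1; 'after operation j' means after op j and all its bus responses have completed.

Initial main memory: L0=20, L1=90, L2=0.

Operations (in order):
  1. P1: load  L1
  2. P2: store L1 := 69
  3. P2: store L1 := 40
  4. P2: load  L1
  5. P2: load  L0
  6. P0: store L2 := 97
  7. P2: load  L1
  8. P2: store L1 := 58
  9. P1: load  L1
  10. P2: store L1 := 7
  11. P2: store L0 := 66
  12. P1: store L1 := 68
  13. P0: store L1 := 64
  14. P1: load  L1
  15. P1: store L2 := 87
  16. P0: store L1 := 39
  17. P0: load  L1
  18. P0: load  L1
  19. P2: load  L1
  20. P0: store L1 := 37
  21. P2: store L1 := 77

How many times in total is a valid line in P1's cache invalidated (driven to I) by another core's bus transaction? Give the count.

1. P1: load  L1  bus=[BusRd]  L1: P0=I P1=E P2=I  mem[L1]=90
2. P2: store L1 := 69  bus=[BusRdX]  L1: P0=I P1=I P2=M  mem[L1]=90
3. P2: store L1 := 40  bus=[-]  L1: P0=I P1=I P2=M  mem[L1]=90
4. P2: load  L1  bus=[-]  L1: P0=I P1=I P2=M  mem[L1]=90
5. P2: load  L0  bus=[BusRd]  L0: P0=I P1=I P2=E  mem[L0]=20
6. P0: store L2 := 97  bus=[BusRdX]  L2: P0=M P1=I P2=I  mem[L2]=0
7. P2: load  L1  bus=[-]  L1: P0=I P1=I P2=M  mem[L1]=90
8. P2: store L1 := 58  bus=[-]  L1: P0=I P1=I P2=M  mem[L1]=90
9. P1: load  L1  bus=[BusRd,Flush]  L1: P0=I P1=S P2=S  mem[L1]=58
10. P2: store L1 := 7  bus=[BusUpgr]  L1: P0=I P1=I P2=M  mem[L1]=58
11. P2: store L0 := 66  bus=[-]  L0: P0=I P1=I P2=M  mem[L0]=20
12. P1: store L1 := 68  bus=[BusRdX,Flush]  L1: P0=I P1=M P2=I  mem[L1]=7
13. P0: store L1 := 64  bus=[BusRdX,Flush]  L1: P0=M P1=I P2=I  mem[L1]=68
14. P1: load  L1  bus=[BusRd,Flush]  L1: P0=S P1=S P2=I  mem[L1]=64
15. P1: store L2 := 87  bus=[BusRdX,Flush]  L2: P0=I P1=M P2=I  mem[L2]=97
16. P0: store L1 := 39  bus=[BusUpgr]  L1: P0=M P1=I P2=I  mem[L1]=64
17. P0: load  L1  bus=[-]  L1: P0=M P1=I P2=I  mem[L1]=64
18. P0: load  L1  bus=[-]  L1: P0=M P1=I P2=I  mem[L1]=64
19. P2: load  L1  bus=[BusRd,Flush]  L1: P0=S P1=I P2=S  mem[L1]=39
20. P0: store L1 := 37  bus=[BusUpgr]  L1: P0=M P1=I P2=I  mem[L1]=39
21. P2: store L1 := 77  bus=[BusRdX,Flush]  L1: P0=I P1=I P2=M  mem[L1]=37

invalidations = 4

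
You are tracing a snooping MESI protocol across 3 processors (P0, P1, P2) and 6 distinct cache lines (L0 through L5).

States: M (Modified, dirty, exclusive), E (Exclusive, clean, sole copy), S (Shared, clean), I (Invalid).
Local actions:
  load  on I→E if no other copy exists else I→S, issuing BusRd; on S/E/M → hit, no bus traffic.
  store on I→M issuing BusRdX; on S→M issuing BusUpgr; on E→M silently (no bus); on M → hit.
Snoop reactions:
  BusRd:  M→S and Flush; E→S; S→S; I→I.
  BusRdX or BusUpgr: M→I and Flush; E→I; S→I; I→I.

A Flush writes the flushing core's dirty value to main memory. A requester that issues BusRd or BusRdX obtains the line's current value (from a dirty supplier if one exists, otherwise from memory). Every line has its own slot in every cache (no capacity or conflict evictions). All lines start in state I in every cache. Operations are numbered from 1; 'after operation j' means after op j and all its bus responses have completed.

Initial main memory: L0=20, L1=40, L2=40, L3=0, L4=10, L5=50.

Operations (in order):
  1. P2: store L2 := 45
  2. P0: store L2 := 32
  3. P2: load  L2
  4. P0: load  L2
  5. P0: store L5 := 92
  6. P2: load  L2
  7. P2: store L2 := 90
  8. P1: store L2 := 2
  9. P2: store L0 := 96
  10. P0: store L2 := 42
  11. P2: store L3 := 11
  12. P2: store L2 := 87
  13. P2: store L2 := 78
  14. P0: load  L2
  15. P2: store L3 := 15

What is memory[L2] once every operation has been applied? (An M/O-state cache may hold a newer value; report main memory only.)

memory[L2] = 78

[1] P2: store L2 := 45 | P0:I, P1:I, P2:M(45) | bus: BusRdX
[2] P0: store L2 := 32 | P0:M(32), P1:I, P2:I | bus: BusRdX,Flush
[3] P2: load  L2 | P0:S(32), P1:I, P2:S(32) | bus: BusRd,Flush
[4] P0: load  L2 | P0:S(32), P1:I, P2:S(32) | bus: none
[5] P0: store L5 := 92 | P0:M(92), P1:I, P2:I | bus: BusRdX
[6] P2: load  L2 | P0:S(32), P1:I, P2:S(32) | bus: none
[7] P2: store L2 := 90 | P0:I, P1:I, P2:M(90) | bus: BusUpgr
[8] P1: store L2 := 2 | P0:I, P1:M(2), P2:I | bus: BusRdX,Flush
[9] P2: store L0 := 96 | P0:I, P1:I, P2:M(96) | bus: BusRdX
[10] P0: store L2 := 42 | P0:M(42), P1:I, P2:I | bus: BusRdX,Flush
[11] P2: store L3 := 11 | P0:I, P1:I, P2:M(11) | bus: BusRdX
[12] P2: store L2 := 87 | P0:I, P1:I, P2:M(87) | bus: BusRdX,Flush
[13] P2: store L2 := 78 | P0:I, P1:I, P2:M(78) | bus: none
[14] P0: load  L2 | P0:S(78), P1:I, P2:S(78) | bus: BusRd,Flush
[15] P2: store L3 := 15 | P0:I, P1:I, P2:M(15) | bus: none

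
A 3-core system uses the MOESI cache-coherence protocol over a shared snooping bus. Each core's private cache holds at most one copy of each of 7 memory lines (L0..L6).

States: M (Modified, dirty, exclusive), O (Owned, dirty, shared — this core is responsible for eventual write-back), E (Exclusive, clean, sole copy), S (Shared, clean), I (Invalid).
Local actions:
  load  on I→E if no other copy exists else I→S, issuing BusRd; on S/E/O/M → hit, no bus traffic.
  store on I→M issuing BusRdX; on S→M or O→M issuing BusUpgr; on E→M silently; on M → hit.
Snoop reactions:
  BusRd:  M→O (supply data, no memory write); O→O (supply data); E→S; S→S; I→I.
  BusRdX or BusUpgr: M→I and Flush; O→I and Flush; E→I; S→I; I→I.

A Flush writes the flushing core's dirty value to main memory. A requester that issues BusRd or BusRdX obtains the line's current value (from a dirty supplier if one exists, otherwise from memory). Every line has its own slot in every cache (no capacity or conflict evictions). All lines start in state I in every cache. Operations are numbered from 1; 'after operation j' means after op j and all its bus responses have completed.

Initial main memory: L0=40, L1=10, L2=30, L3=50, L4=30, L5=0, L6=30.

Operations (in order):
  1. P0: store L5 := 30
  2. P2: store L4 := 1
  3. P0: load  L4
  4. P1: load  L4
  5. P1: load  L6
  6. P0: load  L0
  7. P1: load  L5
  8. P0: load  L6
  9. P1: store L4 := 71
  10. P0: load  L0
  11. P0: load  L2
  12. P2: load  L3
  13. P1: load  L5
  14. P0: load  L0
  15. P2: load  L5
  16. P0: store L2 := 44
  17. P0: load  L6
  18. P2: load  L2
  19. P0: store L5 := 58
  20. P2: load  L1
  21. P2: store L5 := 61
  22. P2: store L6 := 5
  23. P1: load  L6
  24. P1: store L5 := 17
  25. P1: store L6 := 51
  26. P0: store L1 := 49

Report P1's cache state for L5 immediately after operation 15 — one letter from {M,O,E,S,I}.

state = S

1. P0: store L5 := 30  bus=[BusRdX]  L5: P0=M P1=I P2=I  mem[L5]=0
2. P2: store L4 := 1  bus=[BusRdX]  L4: P0=I P1=I P2=M  mem[L4]=30
3. P0: load  L4  bus=[BusRd]  L4: P0=S P1=I P2=O  mem[L4]=30
4. P1: load  L4  bus=[BusRd]  L4: P0=S P1=S P2=O  mem[L4]=30
5. P1: load  L6  bus=[BusRd]  L6: P0=I P1=E P2=I  mem[L6]=30
6. P0: load  L0  bus=[BusRd]  L0: P0=E P1=I P2=I  mem[L0]=40
7. P1: load  L5  bus=[BusRd]  L5: P0=O P1=S P2=I  mem[L5]=0
8. P0: load  L6  bus=[BusRd]  L6: P0=S P1=S P2=I  mem[L6]=30
9. P1: store L4 := 71  bus=[BusUpgr,Flush]  L4: P0=I P1=M P2=I  mem[L4]=1
10. P0: load  L0  bus=[-]  L0: P0=E P1=I P2=I  mem[L0]=40
11. P0: load  L2  bus=[BusRd]  L2: P0=E P1=I P2=I  mem[L2]=30
12. P2: load  L3  bus=[BusRd]  L3: P0=I P1=I P2=E  mem[L3]=50
13. P1: load  L5  bus=[-]  L5: P0=O P1=S P2=I  mem[L5]=0
14. P0: load  L0  bus=[-]  L0: P0=E P1=I P2=I  mem[L0]=40
15. P2: load  L5  bus=[BusRd]  L5: P0=O P1=S P2=S  mem[L5]=0
16. P0: store L2 := 44  bus=[-]  L2: P0=M P1=I P2=I  mem[L2]=30
17. P0: load  L6  bus=[-]  L6: P0=S P1=S P2=I  mem[L6]=30
18. P2: load  L2  bus=[BusRd]  L2: P0=O P1=I P2=S  mem[L2]=30
19. P0: store L5 := 58  bus=[BusUpgr]  L5: P0=M P1=I P2=I  mem[L5]=0
20. P2: load  L1  bus=[BusRd]  L1: P0=I P1=I P2=E  mem[L1]=10
21. P2: store L5 := 61  bus=[BusRdX,Flush]  L5: P0=I P1=I P2=M  mem[L5]=58
22. P2: store L6 := 5  bus=[BusRdX]  L6: P0=I P1=I P2=M  mem[L6]=30
23. P1: load  L6  bus=[BusRd]  L6: P0=I P1=S P2=O  mem[L6]=30
24. P1: store L5 := 17  bus=[BusRdX,Flush]  L5: P0=I P1=M P2=I  mem[L5]=61
25. P1: store L6 := 51  bus=[BusUpgr,Flush]  L6: P0=I P1=M P2=I  mem[L6]=5
26. P0: store L1 := 49  bus=[BusRdX]  L1: P0=M P1=I P2=I  mem[L1]=10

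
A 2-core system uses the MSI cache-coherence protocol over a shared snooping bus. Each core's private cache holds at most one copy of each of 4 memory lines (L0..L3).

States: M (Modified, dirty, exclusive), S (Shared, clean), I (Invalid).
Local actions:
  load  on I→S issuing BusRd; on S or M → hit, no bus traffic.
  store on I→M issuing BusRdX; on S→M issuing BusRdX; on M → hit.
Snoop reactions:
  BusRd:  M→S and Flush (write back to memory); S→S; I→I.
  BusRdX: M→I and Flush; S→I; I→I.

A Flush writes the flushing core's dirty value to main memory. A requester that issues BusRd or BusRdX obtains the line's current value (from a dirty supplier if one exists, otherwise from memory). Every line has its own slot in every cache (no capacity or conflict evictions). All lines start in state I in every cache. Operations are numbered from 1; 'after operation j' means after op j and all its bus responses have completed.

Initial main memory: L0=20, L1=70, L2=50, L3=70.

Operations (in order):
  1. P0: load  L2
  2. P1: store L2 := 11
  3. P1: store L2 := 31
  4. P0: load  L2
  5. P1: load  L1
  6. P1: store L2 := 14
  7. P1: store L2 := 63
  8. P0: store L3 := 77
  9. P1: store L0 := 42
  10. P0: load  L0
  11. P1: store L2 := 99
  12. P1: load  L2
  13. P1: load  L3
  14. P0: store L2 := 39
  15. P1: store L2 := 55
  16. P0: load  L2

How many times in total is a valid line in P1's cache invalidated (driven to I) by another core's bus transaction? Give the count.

1. P0: load  L2  bus=[BusRd]  L2: P0=S P1=I  mem[L2]=50
2. P1: store L2 := 11  bus=[BusRdX]  L2: P0=I P1=M  mem[L2]=50
3. P1: store L2 := 31  bus=[-]  L2: P0=I P1=M  mem[L2]=50
4. P0: load  L2  bus=[BusRd,Flush]  L2: P0=S P1=S  mem[L2]=31
5. P1: load  L1  bus=[BusRd]  L1: P0=I P1=S  mem[L1]=70
6. P1: store L2 := 14  bus=[BusRdX]  L2: P0=I P1=M  mem[L2]=31
7. P1: store L2 := 63  bus=[-]  L2: P0=I P1=M  mem[L2]=31
8. P0: store L3 := 77  bus=[BusRdX]  L3: P0=M P1=I  mem[L3]=70
9. P1: store L0 := 42  bus=[BusRdX]  L0: P0=I P1=M  mem[L0]=20
10. P0: load  L0  bus=[BusRd,Flush]  L0: P0=S P1=S  mem[L0]=42
11. P1: store L2 := 99  bus=[-]  L2: P0=I P1=M  mem[L2]=31
12. P1: load  L2  bus=[-]  L2: P0=I P1=M  mem[L2]=31
13. P1: load  L3  bus=[BusRd,Flush]  L3: P0=S P1=S  mem[L3]=77
14. P0: store L2 := 39  bus=[BusRdX,Flush]  L2: P0=M P1=I  mem[L2]=99
15. P1: store L2 := 55  bus=[BusRdX,Flush]  L2: P0=I P1=M  mem[L2]=39
16. P0: load  L2  bus=[BusRd,Flush]  L2: P0=S P1=S  mem[L2]=55

invalidations = 1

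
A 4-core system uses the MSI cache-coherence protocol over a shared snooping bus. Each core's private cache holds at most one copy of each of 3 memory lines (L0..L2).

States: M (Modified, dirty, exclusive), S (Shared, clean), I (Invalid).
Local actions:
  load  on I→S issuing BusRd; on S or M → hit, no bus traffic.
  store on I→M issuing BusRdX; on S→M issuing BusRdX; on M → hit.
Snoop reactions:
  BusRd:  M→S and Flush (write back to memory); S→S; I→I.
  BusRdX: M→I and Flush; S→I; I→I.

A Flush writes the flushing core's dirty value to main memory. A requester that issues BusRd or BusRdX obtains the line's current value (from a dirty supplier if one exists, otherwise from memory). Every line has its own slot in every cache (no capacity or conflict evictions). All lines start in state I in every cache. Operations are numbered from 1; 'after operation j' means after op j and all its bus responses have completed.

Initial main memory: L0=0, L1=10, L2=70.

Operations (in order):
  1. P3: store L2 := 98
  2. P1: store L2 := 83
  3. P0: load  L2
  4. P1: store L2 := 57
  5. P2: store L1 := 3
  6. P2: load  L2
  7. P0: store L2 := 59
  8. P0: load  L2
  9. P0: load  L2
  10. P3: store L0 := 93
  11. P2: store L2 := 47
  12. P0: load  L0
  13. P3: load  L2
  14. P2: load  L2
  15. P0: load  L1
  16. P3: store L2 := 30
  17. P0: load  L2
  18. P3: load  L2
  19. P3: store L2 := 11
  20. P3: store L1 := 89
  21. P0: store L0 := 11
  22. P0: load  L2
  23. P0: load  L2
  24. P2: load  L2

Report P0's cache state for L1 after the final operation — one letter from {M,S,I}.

1. P3: store L2 := 98  bus=[BusRdX]  L2: P0=I P1=I P2=I P3=M  mem[L2]=70
2. P1: store L2 := 83  bus=[BusRdX,Flush]  L2: P0=I P1=M P2=I P3=I  mem[L2]=98
3. P0: load  L2  bus=[BusRd,Flush]  L2: P0=S P1=S P2=I P3=I  mem[L2]=83
4. P1: store L2 := 57  bus=[BusRdX]  L2: P0=I P1=M P2=I P3=I  mem[L2]=83
5. P2: store L1 := 3  bus=[BusRdX]  L1: P0=I P1=I P2=M P3=I  mem[L1]=10
6. P2: load  L2  bus=[BusRd,Flush]  L2: P0=I P1=S P2=S P3=I  mem[L2]=57
7. P0: store L2 := 59  bus=[BusRdX]  L2: P0=M P1=I P2=I P3=I  mem[L2]=57
8. P0: load  L2  bus=[-]  L2: P0=M P1=I P2=I P3=I  mem[L2]=57
9. P0: load  L2  bus=[-]  L2: P0=M P1=I P2=I P3=I  mem[L2]=57
10. P3: store L0 := 93  bus=[BusRdX]  L0: P0=I P1=I P2=I P3=M  mem[L0]=0
11. P2: store L2 := 47  bus=[BusRdX,Flush]  L2: P0=I P1=I P2=M P3=I  mem[L2]=59
12. P0: load  L0  bus=[BusRd,Flush]  L0: P0=S P1=I P2=I P3=S  mem[L0]=93
13. P3: load  L2  bus=[BusRd,Flush]  L2: P0=I P1=I P2=S P3=S  mem[L2]=47
14. P2: load  L2  bus=[-]  L2: P0=I P1=I P2=S P3=S  mem[L2]=47
15. P0: load  L1  bus=[BusRd,Flush]  L1: P0=S P1=I P2=S P3=I  mem[L1]=3
16. P3: store L2 := 30  bus=[BusRdX]  L2: P0=I P1=I P2=I P3=M  mem[L2]=47
17. P0: load  L2  bus=[BusRd,Flush]  L2: P0=S P1=I P2=I P3=S  mem[L2]=30
18. P3: load  L2  bus=[-]  L2: P0=S P1=I P2=I P3=S  mem[L2]=30
19. P3: store L2 := 11  bus=[BusRdX]  L2: P0=I P1=I P2=I P3=M  mem[L2]=30
20. P3: store L1 := 89  bus=[BusRdX]  L1: P0=I P1=I P2=I P3=M  mem[L1]=3
21. P0: store L0 := 11  bus=[BusRdX]  L0: P0=M P1=I P2=I P3=I  mem[L0]=93
22. P0: load  L2  bus=[BusRd,Flush]  L2: P0=S P1=I P2=I P3=S  mem[L2]=11
23. P0: load  L2  bus=[-]  L2: P0=S P1=I P2=I P3=S  mem[L2]=11
24. P2: load  L2  bus=[BusRd]  L2: P0=S P1=I P2=S P3=S  mem[L2]=11

state = I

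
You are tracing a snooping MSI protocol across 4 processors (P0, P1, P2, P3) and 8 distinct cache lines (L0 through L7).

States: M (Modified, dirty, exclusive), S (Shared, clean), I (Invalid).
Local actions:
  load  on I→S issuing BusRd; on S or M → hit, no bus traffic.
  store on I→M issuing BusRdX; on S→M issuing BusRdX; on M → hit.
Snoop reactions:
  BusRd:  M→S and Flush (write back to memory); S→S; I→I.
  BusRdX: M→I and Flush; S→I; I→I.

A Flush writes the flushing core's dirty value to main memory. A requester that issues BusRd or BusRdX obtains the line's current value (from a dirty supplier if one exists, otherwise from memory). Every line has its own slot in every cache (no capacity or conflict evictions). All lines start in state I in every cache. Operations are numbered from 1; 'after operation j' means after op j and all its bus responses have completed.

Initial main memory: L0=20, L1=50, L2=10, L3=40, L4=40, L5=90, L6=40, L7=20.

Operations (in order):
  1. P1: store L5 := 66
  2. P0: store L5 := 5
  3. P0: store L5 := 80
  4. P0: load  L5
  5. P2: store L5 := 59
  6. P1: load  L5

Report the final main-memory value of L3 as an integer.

  op1 P1: store L5 := 66 → I/M/I/I on L5; bus BusRdX; mem=90
  op2 P0: store L5 := 5 → M/I/I/I on L5; bus BusRdX Flush; mem=66
  op3 P0: store L5 := 80 → M/I/I/I on L5; bus (none); mem=66
  op4 P0: load  L5 → M/I/I/I on L5; bus (none); mem=66
  op5 P2: store L5 := 59 → I/I/M/I on L5; bus BusRdX Flush; mem=80
  op6 P1: load  L5 → I/S/S/I on L5; bus BusRd Flush; mem=59

memory[L3] = 40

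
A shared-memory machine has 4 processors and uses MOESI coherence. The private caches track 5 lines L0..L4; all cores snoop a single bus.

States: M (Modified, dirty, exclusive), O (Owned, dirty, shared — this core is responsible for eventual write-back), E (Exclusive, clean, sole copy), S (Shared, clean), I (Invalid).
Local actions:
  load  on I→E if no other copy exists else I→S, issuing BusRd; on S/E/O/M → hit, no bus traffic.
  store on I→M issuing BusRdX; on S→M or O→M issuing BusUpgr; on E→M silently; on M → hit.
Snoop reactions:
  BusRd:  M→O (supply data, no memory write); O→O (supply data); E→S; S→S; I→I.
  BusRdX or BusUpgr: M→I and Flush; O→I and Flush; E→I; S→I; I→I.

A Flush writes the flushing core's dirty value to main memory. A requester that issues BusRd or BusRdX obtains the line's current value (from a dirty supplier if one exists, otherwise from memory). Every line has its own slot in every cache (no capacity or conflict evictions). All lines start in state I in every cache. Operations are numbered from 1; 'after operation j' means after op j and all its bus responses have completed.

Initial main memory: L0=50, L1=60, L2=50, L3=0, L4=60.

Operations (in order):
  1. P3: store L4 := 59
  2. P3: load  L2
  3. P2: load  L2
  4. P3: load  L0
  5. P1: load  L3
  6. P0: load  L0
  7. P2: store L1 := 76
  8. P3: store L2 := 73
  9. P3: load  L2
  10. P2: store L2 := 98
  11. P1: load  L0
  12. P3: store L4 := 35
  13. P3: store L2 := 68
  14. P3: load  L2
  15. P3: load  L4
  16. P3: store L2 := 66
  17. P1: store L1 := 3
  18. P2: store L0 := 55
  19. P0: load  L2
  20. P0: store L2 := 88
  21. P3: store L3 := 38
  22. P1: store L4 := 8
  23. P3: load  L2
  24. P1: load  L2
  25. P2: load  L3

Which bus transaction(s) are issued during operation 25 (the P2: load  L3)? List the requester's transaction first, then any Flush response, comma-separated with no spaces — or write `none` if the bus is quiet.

bus = BusRd

[1] P3: store L4 := 59 | P0:I, P1:I, P2:I, P3:M(59) | bus: BusRdX
[2] P3: load  L2 | P0:I, P1:I, P2:I, P3:E(50) | bus: BusRd
[3] P2: load  L2 | P0:I, P1:I, P2:S(50), P3:S(50) | bus: BusRd
[4] P3: load  L0 | P0:I, P1:I, P2:I, P3:E(50) | bus: BusRd
[5] P1: load  L3 | P0:I, P1:E(0), P2:I, P3:I | bus: BusRd
[6] P0: load  L0 | P0:S(50), P1:I, P2:I, P3:S(50) | bus: BusRd
[7] P2: store L1 := 76 | P0:I, P1:I, P2:M(76), P3:I | bus: BusRdX
[8] P3: store L2 := 73 | P0:I, P1:I, P2:I, P3:M(73) | bus: BusUpgr
[9] P3: load  L2 | P0:I, P1:I, P2:I, P3:M(73) | bus: none
[10] P2: store L2 := 98 | P0:I, P1:I, P2:M(98), P3:I | bus: BusRdX,Flush
[11] P1: load  L0 | P0:S(50), P1:S(50), P2:I, P3:S(50) | bus: BusRd
[12] P3: store L4 := 35 | P0:I, P1:I, P2:I, P3:M(35) | bus: none
[13] P3: store L2 := 68 | P0:I, P1:I, P2:I, P3:M(68) | bus: BusRdX,Flush
[14] P3: load  L2 | P0:I, P1:I, P2:I, P3:M(68) | bus: none
[15] P3: load  L4 | P0:I, P1:I, P2:I, P3:M(35) | bus: none
[16] P3: store L2 := 66 | P0:I, P1:I, P2:I, P3:M(66) | bus: none
[17] P1: store L1 := 3 | P0:I, P1:M(3), P2:I, P3:I | bus: BusRdX,Flush
[18] P2: store L0 := 55 | P0:I, P1:I, P2:M(55), P3:I | bus: BusRdX
[19] P0: load  L2 | P0:S(66), P1:I, P2:I, P3:O(66) | bus: BusRd
[20] P0: store L2 := 88 | P0:M(88), P1:I, P2:I, P3:I | bus: BusUpgr,Flush
[21] P3: store L3 := 38 | P0:I, P1:I, P2:I, P3:M(38) | bus: BusRdX
[22] P1: store L4 := 8 | P0:I, P1:M(8), P2:I, P3:I | bus: BusRdX,Flush
[23] P3: load  L2 | P0:O(88), P1:I, P2:I, P3:S(88) | bus: BusRd
[24] P1: load  L2 | P0:O(88), P1:S(88), P2:I, P3:S(88) | bus: BusRd
[25] P2: load  L3 | P0:I, P1:I, P2:S(38), P3:O(38) | bus: BusRd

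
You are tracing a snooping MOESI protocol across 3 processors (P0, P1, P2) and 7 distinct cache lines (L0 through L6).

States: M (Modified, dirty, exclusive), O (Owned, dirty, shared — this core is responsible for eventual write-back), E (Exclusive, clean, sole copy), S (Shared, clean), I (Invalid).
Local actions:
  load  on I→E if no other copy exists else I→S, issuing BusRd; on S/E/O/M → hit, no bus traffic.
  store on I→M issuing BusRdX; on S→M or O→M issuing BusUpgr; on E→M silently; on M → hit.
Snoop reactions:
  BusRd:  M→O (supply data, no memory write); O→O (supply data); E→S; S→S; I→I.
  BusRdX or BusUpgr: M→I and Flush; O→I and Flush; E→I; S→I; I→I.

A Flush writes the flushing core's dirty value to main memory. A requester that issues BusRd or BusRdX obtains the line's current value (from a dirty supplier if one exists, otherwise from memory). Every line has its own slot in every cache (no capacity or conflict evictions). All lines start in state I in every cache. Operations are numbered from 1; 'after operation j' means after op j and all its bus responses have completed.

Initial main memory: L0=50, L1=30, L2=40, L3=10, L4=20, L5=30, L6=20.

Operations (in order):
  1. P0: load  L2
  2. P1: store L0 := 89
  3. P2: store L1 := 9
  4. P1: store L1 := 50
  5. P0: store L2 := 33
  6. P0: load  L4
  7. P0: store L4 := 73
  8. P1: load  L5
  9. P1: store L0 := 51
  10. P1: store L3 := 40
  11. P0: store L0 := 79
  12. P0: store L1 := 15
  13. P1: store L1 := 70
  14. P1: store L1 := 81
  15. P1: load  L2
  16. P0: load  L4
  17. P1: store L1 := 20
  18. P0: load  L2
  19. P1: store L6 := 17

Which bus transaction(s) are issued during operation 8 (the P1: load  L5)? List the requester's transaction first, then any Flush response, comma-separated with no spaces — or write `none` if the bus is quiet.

bus = BusRd

1. P0: load  L2  bus=[BusRd]  L2: P0=E P1=I P2=I  mem[L2]=40
2. P1: store L0 := 89  bus=[BusRdX]  L0: P0=I P1=M P2=I  mem[L0]=50
3. P2: store L1 := 9  bus=[BusRdX]  L1: P0=I P1=I P2=M  mem[L1]=30
4. P1: store L1 := 50  bus=[BusRdX,Flush]  L1: P0=I P1=M P2=I  mem[L1]=9
5. P0: store L2 := 33  bus=[-]  L2: P0=M P1=I P2=I  mem[L2]=40
6. P0: load  L4  bus=[BusRd]  L4: P0=E P1=I P2=I  mem[L4]=20
7. P0: store L4 := 73  bus=[-]  L4: P0=M P1=I P2=I  mem[L4]=20
8. P1: load  L5  bus=[BusRd]  L5: P0=I P1=E P2=I  mem[L5]=30
9. P1: store L0 := 51  bus=[-]  L0: P0=I P1=M P2=I  mem[L0]=50
10. P1: store L3 := 40  bus=[BusRdX]  L3: P0=I P1=M P2=I  mem[L3]=10
11. P0: store L0 := 79  bus=[BusRdX,Flush]  L0: P0=M P1=I P2=I  mem[L0]=51
12. P0: store L1 := 15  bus=[BusRdX,Flush]  L1: P0=M P1=I P2=I  mem[L1]=50
13. P1: store L1 := 70  bus=[BusRdX,Flush]  L1: P0=I P1=M P2=I  mem[L1]=15
14. P1: store L1 := 81  bus=[-]  L1: P0=I P1=M P2=I  mem[L1]=15
15. P1: load  L2  bus=[BusRd]  L2: P0=O P1=S P2=I  mem[L2]=40
16. P0: load  L4  bus=[-]  L4: P0=M P1=I P2=I  mem[L4]=20
17. P1: store L1 := 20  bus=[-]  L1: P0=I P1=M P2=I  mem[L1]=15
18. P0: load  L2  bus=[-]  L2: P0=O P1=S P2=I  mem[L2]=40
19. P1: store L6 := 17  bus=[BusRdX]  L6: P0=I P1=M P2=I  mem[L6]=20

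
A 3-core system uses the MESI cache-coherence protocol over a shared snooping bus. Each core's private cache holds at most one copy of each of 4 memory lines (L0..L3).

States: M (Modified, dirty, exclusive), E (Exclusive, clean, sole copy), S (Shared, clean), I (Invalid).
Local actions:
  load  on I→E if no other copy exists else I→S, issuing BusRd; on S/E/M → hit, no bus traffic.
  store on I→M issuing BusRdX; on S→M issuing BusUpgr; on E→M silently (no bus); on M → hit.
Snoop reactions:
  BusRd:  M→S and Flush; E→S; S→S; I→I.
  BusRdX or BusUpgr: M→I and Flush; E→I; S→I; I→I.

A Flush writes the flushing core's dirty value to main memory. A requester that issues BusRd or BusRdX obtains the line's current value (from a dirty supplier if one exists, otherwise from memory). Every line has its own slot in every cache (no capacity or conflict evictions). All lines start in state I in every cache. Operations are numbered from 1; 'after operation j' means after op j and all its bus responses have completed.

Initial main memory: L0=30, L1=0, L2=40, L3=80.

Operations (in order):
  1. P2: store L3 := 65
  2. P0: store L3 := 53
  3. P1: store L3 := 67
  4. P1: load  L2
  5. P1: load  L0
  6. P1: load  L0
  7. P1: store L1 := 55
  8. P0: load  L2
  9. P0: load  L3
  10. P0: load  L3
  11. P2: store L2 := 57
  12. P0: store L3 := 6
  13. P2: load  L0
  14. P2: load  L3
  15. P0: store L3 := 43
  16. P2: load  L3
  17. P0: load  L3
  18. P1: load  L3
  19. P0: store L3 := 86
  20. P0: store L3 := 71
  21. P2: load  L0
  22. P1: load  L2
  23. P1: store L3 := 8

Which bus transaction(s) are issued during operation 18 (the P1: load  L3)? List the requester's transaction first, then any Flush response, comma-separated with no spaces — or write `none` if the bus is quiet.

step 1: P2: store L3 := 65  ⟶  IIM  (L3)  txn=BusRdX  M[L3]=80
step 2: P0: store L3 := 53  ⟶  MII  (L3)  txn=BusRdX+Flush  M[L3]=65
step 3: P1: store L3 := 67  ⟶  IMI  (L3)  txn=BusRdX+Flush  M[L3]=53
step 4: P1: load  L2  ⟶  IEI  (L2)  txn=BusRd  M[L2]=40
step 5: P1: load  L0  ⟶  IEI  (L0)  txn=BusRd  M[L0]=30
step 6: P1: load  L0  ⟶  IEI  (L0)  txn=∅  M[L0]=30
step 7: P1: store L1 := 55  ⟶  IMI  (L1)  txn=BusRdX  M[L1]=0
step 8: P0: load  L2  ⟶  SSI  (L2)  txn=BusRd  M[L2]=40
step 9: P0: load  L3  ⟶  SSI  (L3)  txn=BusRd+Flush  M[L3]=67
step 10: P0: load  L3  ⟶  SSI  (L3)  txn=∅  M[L3]=67
step 11: P2: store L2 := 57  ⟶  IIM  (L2)  txn=BusRdX  M[L2]=40
step 12: P0: store L3 := 6  ⟶  MII  (L3)  txn=BusUpgr  M[L3]=67
step 13: P2: load  L0  ⟶  ISS  (L0)  txn=BusRd  M[L0]=30
step 14: P2: load  L3  ⟶  SIS  (L3)  txn=BusRd+Flush  M[L3]=6
step 15: P0: store L3 := 43  ⟶  MII  (L3)  txn=BusUpgr  M[L3]=6
step 16: P2: load  L3  ⟶  SIS  (L3)  txn=BusRd+Flush  M[L3]=43
step 17: P0: load  L3  ⟶  SIS  (L3)  txn=∅  M[L3]=43
step 18: P1: load  L3  ⟶  SSS  (L3)  txn=BusRd  M[L3]=43
step 19: P0: store L3 := 86  ⟶  MII  (L3)  txn=BusUpgr  M[L3]=43
step 20: P0: store L3 := 71  ⟶  MII  (L3)  txn=∅  M[L3]=43
step 21: P2: load  L0  ⟶  ISS  (L0)  txn=∅  M[L0]=30
step 22: P1: load  L2  ⟶  ISS  (L2)  txn=BusRd+Flush  M[L2]=57
step 23: P1: store L3 := 8  ⟶  IMI  (L3)  txn=BusRdX+Flush  M[L3]=71

bus = BusRd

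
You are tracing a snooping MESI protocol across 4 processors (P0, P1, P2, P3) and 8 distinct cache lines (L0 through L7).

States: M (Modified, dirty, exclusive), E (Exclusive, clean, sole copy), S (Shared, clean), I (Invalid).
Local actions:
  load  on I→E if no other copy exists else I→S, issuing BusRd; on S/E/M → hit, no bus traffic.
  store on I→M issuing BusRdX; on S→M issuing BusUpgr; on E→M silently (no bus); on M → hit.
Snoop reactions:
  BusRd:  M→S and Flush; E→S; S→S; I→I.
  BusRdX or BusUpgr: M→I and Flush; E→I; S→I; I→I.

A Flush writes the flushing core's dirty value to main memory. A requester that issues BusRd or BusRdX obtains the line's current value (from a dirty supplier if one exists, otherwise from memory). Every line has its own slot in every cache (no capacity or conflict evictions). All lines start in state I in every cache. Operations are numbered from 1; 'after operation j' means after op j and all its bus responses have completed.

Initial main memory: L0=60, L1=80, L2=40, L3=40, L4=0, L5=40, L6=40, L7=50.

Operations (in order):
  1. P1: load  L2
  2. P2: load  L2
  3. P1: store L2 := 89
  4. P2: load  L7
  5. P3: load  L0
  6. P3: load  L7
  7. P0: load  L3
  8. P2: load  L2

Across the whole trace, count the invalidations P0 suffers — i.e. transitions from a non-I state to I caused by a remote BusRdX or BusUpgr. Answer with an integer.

  op1 P1: load  L2 → I/E/I/I on L2; bus BusRd; mem=40
  op2 P2: load  L2 → I/S/S/I on L2; bus BusRd; mem=40
  op3 P1: store L2 := 89 → I/M/I/I on L2; bus BusUpgr; mem=40
  op4 P2: load  L7 → I/I/E/I on L7; bus BusRd; mem=50
  op5 P3: load  L0 → I/I/I/E on L0; bus BusRd; mem=60
  op6 P3: load  L7 → I/I/S/S on L7; bus BusRd; mem=50
  op7 P0: load  L3 → E/I/I/I on L3; bus BusRd; mem=40
  op8 P2: load  L2 → I/S/S/I on L2; bus BusRd Flush; mem=89

invalidations = 0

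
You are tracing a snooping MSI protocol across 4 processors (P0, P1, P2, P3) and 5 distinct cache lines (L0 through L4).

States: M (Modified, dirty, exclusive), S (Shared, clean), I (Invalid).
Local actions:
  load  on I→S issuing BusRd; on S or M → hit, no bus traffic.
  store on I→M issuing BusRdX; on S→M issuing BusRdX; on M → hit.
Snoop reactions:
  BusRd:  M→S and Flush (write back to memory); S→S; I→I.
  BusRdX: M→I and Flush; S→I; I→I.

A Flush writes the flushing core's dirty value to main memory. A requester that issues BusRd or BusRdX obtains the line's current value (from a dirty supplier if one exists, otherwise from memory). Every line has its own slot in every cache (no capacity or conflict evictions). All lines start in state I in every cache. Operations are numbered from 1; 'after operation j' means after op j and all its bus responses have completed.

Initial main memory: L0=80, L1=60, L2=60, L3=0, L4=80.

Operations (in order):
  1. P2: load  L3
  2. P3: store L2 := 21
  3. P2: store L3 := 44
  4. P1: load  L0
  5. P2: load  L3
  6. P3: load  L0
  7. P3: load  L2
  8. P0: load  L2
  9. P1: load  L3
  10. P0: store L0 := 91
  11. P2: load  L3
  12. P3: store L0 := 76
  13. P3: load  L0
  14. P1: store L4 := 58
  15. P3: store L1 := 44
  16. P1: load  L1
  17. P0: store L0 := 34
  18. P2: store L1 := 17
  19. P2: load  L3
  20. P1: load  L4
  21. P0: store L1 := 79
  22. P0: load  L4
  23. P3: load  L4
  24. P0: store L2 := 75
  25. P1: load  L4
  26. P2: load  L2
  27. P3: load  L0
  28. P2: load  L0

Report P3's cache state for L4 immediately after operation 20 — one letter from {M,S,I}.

  op1 P2: load  L3 → I/I/S/I on L3; bus BusRd; mem=0
  op2 P3: store L2 := 21 → I/I/I/M on L2; bus BusRdX; mem=60
  op3 P2: store L3 := 44 → I/I/M/I on L3; bus BusRdX; mem=0
  op4 P1: load  L0 → I/S/I/I on L0; bus BusRd; mem=80
  op5 P2: load  L3 → I/I/M/I on L3; bus (none); mem=0
  op6 P3: load  L0 → I/S/I/S on L0; bus BusRd; mem=80
  op7 P3: load  L2 → I/I/I/M on L2; bus (none); mem=60
  op8 P0: load  L2 → S/I/I/S on L2; bus BusRd Flush; mem=21
  op9 P1: load  L3 → I/S/S/I on L3; bus BusRd Flush; mem=44
  op10 P0: store L0 := 91 → M/I/I/I on L0; bus BusRdX; mem=80
  op11 P2: load  L3 → I/S/S/I on L3; bus (none); mem=44
  op12 P3: store L0 := 76 → I/I/I/M on L0; bus BusRdX Flush; mem=91
  op13 P3: load  L0 → I/I/I/M on L0; bus (none); mem=91
  op14 P1: store L4 := 58 → I/M/I/I on L4; bus BusRdX; mem=80
  op15 P3: store L1 := 44 → I/I/I/M on L1; bus BusRdX; mem=60
  op16 P1: load  L1 → I/S/I/S on L1; bus BusRd Flush; mem=44
  op17 P0: store L0 := 34 → M/I/I/I on L0; bus BusRdX Flush; mem=76
  op18 P2: store L1 := 17 → I/I/M/I on L1; bus BusRdX; mem=44
  op19 P2: load  L3 → I/S/S/I on L3; bus (none); mem=44
  op20 P1: load  L4 → I/M/I/I on L4; bus (none); mem=80
  op21 P0: store L1 := 79 → M/I/I/I on L1; bus BusRdX Flush; mem=17
  op22 P0: load  L4 → S/S/I/I on L4; bus BusRd Flush; mem=58
  op23 P3: load  L4 → S/S/I/S on L4; bus BusRd; mem=58
  op24 P0: store L2 := 75 → M/I/I/I on L2; bus BusRdX; mem=21
  op25 P1: load  L4 → S/S/I/S on L4; bus (none); mem=58
  op26 P2: load  L2 → S/I/S/I on L2; bus BusRd Flush; mem=75
  op27 P3: load  L0 → S/I/I/S on L0; bus BusRd Flush; mem=34
  op28 P2: load  L0 → S/I/S/S on L0; bus BusRd; mem=34

state = I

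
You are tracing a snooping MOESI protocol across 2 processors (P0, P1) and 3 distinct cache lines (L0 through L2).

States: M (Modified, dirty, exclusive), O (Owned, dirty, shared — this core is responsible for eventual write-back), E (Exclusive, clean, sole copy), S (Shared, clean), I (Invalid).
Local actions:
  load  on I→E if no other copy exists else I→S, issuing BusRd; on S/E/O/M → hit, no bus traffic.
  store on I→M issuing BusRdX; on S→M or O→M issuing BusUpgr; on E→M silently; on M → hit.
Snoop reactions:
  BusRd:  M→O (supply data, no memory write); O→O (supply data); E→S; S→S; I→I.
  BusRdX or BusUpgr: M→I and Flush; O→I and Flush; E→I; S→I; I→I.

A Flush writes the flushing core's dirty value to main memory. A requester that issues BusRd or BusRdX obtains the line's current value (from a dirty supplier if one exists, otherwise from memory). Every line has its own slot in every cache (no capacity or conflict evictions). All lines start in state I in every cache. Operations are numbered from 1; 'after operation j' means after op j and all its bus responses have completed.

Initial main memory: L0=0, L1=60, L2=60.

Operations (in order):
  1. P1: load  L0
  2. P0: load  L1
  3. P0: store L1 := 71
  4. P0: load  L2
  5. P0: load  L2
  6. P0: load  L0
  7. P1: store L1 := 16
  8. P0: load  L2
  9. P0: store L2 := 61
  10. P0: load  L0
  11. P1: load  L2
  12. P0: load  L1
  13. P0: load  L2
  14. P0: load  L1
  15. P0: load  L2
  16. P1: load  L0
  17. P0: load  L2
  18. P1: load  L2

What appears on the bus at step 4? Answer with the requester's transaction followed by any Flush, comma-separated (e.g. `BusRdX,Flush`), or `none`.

1. P1: load  L0  bus=[BusRd]  L0: P0=I P1=E  mem[L0]=0
2. P0: load  L1  bus=[BusRd]  L1: P0=E P1=I  mem[L1]=60
3. P0: store L1 := 71  bus=[-]  L1: P0=M P1=I  mem[L1]=60
4. P0: load  L2  bus=[BusRd]  L2: P0=E P1=I  mem[L2]=60
5. P0: load  L2  bus=[-]  L2: P0=E P1=I  mem[L2]=60
6. P0: load  L0  bus=[BusRd]  L0: P0=S P1=S  mem[L0]=0
7. P1: store L1 := 16  bus=[BusRdX,Flush]  L1: P0=I P1=M  mem[L1]=71
8. P0: load  L2  bus=[-]  L2: P0=E P1=I  mem[L2]=60
9. P0: store L2 := 61  bus=[-]  L2: P0=M P1=I  mem[L2]=60
10. P0: load  L0  bus=[-]  L0: P0=S P1=S  mem[L0]=0
11. P1: load  L2  bus=[BusRd]  L2: P0=O P1=S  mem[L2]=60
12. P0: load  L1  bus=[BusRd]  L1: P0=S P1=O  mem[L1]=71
13. P0: load  L2  bus=[-]  L2: P0=O P1=S  mem[L2]=60
14. P0: load  L1  bus=[-]  L1: P0=S P1=O  mem[L1]=71
15. P0: load  L2  bus=[-]  L2: P0=O P1=S  mem[L2]=60
16. P1: load  L0  bus=[-]  L0: P0=S P1=S  mem[L0]=0
17. P0: load  L2  bus=[-]  L2: P0=O P1=S  mem[L2]=60
18. P1: load  L2  bus=[-]  L2: P0=O P1=S  mem[L2]=60

bus = BusRd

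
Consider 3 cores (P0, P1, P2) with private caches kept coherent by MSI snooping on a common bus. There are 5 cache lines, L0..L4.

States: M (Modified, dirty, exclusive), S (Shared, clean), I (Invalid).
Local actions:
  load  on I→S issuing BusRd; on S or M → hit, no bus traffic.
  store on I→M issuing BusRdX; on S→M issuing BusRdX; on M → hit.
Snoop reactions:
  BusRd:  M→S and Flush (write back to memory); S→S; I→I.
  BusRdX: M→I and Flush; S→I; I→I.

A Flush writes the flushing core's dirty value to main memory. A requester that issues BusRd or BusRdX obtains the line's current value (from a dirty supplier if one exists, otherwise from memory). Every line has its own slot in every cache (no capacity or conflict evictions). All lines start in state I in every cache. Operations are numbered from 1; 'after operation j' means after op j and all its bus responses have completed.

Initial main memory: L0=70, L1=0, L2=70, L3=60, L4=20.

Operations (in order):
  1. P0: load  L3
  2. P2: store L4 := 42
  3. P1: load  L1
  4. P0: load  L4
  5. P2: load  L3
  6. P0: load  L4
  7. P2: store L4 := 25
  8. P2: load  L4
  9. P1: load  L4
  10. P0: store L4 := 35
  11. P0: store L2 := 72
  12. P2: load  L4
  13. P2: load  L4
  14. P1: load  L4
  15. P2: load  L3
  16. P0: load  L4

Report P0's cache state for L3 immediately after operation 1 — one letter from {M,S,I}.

1. P0: load  L3  bus=[BusRd]  L3: P0=S P1=I P2=I  mem[L3]=60
2. P2: store L4 := 42  bus=[BusRdX]  L4: P0=I P1=I P2=M  mem[L4]=20
3. P1: load  L1  bus=[BusRd]  L1: P0=I P1=S P2=I  mem[L1]=0
4. P0: load  L4  bus=[BusRd,Flush]  L4: P0=S P1=I P2=S  mem[L4]=42
5. P2: load  L3  bus=[BusRd]  L3: P0=S P1=I P2=S  mem[L3]=60
6. P0: load  L4  bus=[-]  L4: P0=S P1=I P2=S  mem[L4]=42
7. P2: store L4 := 25  bus=[BusRdX]  L4: P0=I P1=I P2=M  mem[L4]=42
8. P2: load  L4  bus=[-]  L4: P0=I P1=I P2=M  mem[L4]=42
9. P1: load  L4  bus=[BusRd,Flush]  L4: P0=I P1=S P2=S  mem[L4]=25
10. P0: store L4 := 35  bus=[BusRdX]  L4: P0=M P1=I P2=I  mem[L4]=25
11. P0: store L2 := 72  bus=[BusRdX]  L2: P0=M P1=I P2=I  mem[L2]=70
12. P2: load  L4  bus=[BusRd,Flush]  L4: P0=S P1=I P2=S  mem[L4]=35
13. P2: load  L4  bus=[-]  L4: P0=S P1=I P2=S  mem[L4]=35
14. P1: load  L4  bus=[BusRd]  L4: P0=S P1=S P2=S  mem[L4]=35
15. P2: load  L3  bus=[-]  L3: P0=S P1=I P2=S  mem[L3]=60
16. P0: load  L4  bus=[-]  L4: P0=S P1=S P2=S  mem[L4]=35

state = S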